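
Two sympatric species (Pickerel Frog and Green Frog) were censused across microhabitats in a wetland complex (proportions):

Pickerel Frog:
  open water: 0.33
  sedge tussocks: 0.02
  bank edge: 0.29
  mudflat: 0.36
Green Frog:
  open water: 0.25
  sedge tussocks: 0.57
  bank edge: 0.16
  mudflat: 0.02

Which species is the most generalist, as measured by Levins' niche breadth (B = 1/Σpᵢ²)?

Σp_Pickᵢ² = 0.33² + 0.02² + 0.29² + 0.36² = 0.1089 + 0.0004 + 0.0841 + 0.1296 = 0.3230
B_Pick = 1 / 0.3230 = 3.0960
Σp_Greeᵢ² = 0.25² + 0.57² + 0.16² + 0.02² = 0.0625 + 0.3249 + 0.0256 + 0.0004 = 0.4134
B_Gree = 1 / 0.4134 = 2.4190
Highest B → broadest niche (most generalist): Pickerel Frog (B = 3.10).

Pickerel Frog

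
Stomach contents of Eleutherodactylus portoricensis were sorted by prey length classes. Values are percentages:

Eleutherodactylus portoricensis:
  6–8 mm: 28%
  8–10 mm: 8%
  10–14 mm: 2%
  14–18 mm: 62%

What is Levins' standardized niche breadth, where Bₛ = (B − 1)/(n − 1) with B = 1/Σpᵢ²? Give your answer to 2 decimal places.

0.38

Convert percentages to proportions (divide by 100).
Σpᵢ² = 0.28² + 0.08² + 0.02² + 0.62² = 0.0784 + 0.0064 + 0.0004 + 0.3844 = 0.4696
B = 1 / 0.4696 = 2.1295
Bₛ = (B − 1)/(n − 1) = (2.1295 − 1)/(4 − 1) = 1.1295/3 = 0.3765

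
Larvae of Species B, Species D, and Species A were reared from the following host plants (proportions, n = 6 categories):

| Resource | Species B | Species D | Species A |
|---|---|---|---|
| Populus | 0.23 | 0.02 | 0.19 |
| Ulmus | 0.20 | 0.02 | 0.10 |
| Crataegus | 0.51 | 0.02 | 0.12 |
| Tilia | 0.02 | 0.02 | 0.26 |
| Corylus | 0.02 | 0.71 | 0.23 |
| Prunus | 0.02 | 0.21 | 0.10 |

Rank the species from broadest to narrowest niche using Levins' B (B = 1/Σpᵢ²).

Species A > Species B > Species D

Σp_Bᵢ² = 0.23² + 0.20² + 0.51² + 0.02² + 0.02² + 0.02² = 0.0529 + 0.0400 + 0.2601 + 0.0004 + 0.0004 + 0.0004 = 0.3542
B_B = 1 / 0.3542 = 2.8233
Σp_Dᵢ² = 0.02² + 0.02² + 0.02² + 0.02² + 0.71² + 0.21² = 0.0004 + 0.0004 + 0.0004 + 0.0004 + 0.5041 + 0.0441 = 0.5498
B_D = 1 / 0.5498 = 1.8188
Σp_Aᵢ² = 0.19² + 0.10² + 0.12² + 0.26² + 0.23² + 0.10² = 0.0361 + 0.0100 + 0.0144 + 0.0676 + 0.0529 + 0.0100 = 0.1910
B_A = 1 / 0.1910 = 5.2356
Ranking by B (broadest → narrowest): Species A (5.24) > Species B (2.82) > Species D (1.82)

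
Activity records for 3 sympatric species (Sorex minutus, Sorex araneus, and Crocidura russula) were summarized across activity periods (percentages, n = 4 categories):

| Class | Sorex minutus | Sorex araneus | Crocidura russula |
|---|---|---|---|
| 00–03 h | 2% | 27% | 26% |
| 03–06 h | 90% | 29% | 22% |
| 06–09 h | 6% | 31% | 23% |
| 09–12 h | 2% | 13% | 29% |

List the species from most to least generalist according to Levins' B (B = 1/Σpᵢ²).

Convert percentages to proportions (divide by 100).
Σp_minuᵢ² = 0.02² + 0.90² + 0.06² + 0.02² = 0.0004 + 0.8100 + 0.0036 + 0.0004 = 0.8144
B_minu = 1 / 0.8144 = 1.2279
Σp_aranᵢ² = 0.27² + 0.29² + 0.31² + 0.13² = 0.0729 + 0.0841 + 0.0961 + 0.0169 = 0.2700
B_aran = 1 / 0.2700 = 3.7037
Σp_russᵢ² = 0.26² + 0.22² + 0.23² + 0.29² = 0.0676 + 0.0484 + 0.0529 + 0.0841 = 0.2530
B_russ = 1 / 0.2530 = 3.9526
Ranking by B (broadest → narrowest): Crocidura russula (3.95) > Sorex araneus (3.70) > Sorex minutus (1.23)

Crocidura russula > Sorex araneus > Sorex minutus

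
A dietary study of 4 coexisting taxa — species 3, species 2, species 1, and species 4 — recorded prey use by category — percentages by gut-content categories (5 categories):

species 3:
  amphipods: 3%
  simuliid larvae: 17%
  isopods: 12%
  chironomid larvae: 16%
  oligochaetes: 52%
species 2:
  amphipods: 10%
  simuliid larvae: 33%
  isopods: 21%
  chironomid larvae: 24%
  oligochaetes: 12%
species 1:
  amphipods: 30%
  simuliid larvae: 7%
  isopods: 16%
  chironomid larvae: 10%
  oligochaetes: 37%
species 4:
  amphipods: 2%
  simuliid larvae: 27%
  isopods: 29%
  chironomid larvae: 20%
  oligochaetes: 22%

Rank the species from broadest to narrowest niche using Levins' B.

species 2 > species 4 > species 1 > species 3

Convert percentages to proportions (divide by 100).
Σp_3ᵢ² = 0.03² + 0.17² + 0.12² + 0.16² + 0.52² = 0.0009 + 0.0289 + 0.0144 + 0.0256 + 0.2704 = 0.3402
B_3 = 1 / 0.3402 = 2.9394
Σp_2ᵢ² = 0.10² + 0.33² + 0.21² + 0.24² + 0.12² = 0.0100 + 0.1089 + 0.0441 + 0.0576 + 0.0144 = 0.2350
B_2 = 1 / 0.2350 = 4.2553
Σp_1ᵢ² = 0.30² + 0.07² + 0.16² + 0.10² + 0.37² = 0.0900 + 0.0049 + 0.0256 + 0.0100 + 0.1369 = 0.2674
B_1 = 1 / 0.2674 = 3.7397
Σp_4ᵢ² = 0.02² + 0.27² + 0.29² + 0.20² + 0.22² = 0.0004 + 0.0729 + 0.0841 + 0.0400 + 0.0484 = 0.2458
B_4 = 1 / 0.2458 = 4.0683
Ranking by B (broadest → narrowest): species 2 (4.26) > species 4 (4.07) > species 1 (3.74) > species 3 (2.94)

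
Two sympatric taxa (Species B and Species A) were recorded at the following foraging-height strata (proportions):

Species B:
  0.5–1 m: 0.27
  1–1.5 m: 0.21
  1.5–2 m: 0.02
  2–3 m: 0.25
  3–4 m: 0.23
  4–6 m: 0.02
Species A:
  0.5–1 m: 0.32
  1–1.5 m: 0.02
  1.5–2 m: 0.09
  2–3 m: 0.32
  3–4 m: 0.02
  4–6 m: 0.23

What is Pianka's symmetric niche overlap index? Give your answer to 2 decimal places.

Σ p₁ᵢp₂ᵢ = 0.0864 + 0.0042 + 0.0018 + 0.0800 + 0.0046 + 0.0046 = 0.1816
Σp_1ᵢ² = 0.27² + 0.21² + 0.02² + 0.25² + 0.23² + 0.02² = 0.0729 + 0.0441 + 0.0004 + 0.0625 + 0.0529 + 0.0004 = 0.2332
Σp_2ᵢ² = 0.32² + 0.02² + 0.09² + 0.32² + 0.02² + 0.23² = 0.1024 + 0.0004 + 0.0081 + 0.1024 + 0.0004 + 0.0529 = 0.2666
O = 0.1816 / √(0.2332 × 0.2666) = 0.1816 / 0.24934 = 0.7283

0.73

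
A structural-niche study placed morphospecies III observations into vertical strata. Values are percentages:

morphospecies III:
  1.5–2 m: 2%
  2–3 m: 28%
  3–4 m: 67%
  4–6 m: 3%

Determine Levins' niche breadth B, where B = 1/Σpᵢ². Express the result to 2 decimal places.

1.89

Convert percentages to proportions (divide by 100).
Σpᵢ² = 0.02² + 0.28² + 0.67² + 0.03² = 0.0004 + 0.0784 + 0.4489 + 0.0009 = 0.5286
B = 1 / 0.5286 = 1.8918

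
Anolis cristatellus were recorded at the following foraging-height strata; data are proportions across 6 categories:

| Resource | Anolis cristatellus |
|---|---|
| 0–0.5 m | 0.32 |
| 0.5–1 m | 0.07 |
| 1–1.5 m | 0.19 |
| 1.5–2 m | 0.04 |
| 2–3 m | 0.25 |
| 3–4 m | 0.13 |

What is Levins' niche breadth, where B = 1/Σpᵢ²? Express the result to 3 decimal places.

4.456

Σpᵢ² = 0.32² + 0.07² + 0.19² + 0.04² + 0.25² + 0.13² = 0.1024 + 0.0049 + 0.0361 + 0.0016 + 0.0625 + 0.0169 = 0.2244
B = 1 / 0.2244 = 4.45633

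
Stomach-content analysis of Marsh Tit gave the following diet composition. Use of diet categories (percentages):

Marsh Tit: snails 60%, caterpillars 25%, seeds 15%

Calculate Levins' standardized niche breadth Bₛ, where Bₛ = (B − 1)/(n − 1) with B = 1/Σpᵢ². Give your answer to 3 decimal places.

0.624

Convert percentages to proportions (divide by 100).
Σpᵢ² = 0.60² + 0.25² + 0.15² = 0.3600 + 0.0625 + 0.0225 = 0.4450
B = 1 / 0.4450 = 2.24719
Bₛ = (B − 1)/(n − 1) = (2.24719 − 1)/(3 − 1) = 1.24719/2 = 0.62360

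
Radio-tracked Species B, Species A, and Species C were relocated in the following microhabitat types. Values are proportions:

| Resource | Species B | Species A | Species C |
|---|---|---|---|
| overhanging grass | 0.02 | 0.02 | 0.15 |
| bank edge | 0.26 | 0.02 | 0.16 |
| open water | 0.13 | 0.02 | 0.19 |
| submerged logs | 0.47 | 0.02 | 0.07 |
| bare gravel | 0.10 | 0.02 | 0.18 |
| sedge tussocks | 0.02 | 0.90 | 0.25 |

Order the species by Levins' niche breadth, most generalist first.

Σp_Bᵢ² = 0.02² + 0.26² + 0.13² + 0.47² + 0.10² + 0.02² = 0.0004 + 0.0676 + 0.0169 + 0.2209 + 0.0100 + 0.0004 = 0.3162
B_B = 1 / 0.3162 = 3.1626
Σp_Aᵢ² = 0.02² + 0.02² + 0.02² + 0.02² + 0.02² + 0.90² = 0.0004 + 0.0004 + 0.0004 + 0.0004 + 0.0004 + 0.8100 = 0.8120
B_A = 1 / 0.8120 = 1.2315
Σp_Cᵢ² = 0.15² + 0.16² + 0.19² + 0.07² + 0.18² + 0.25² = 0.0225 + 0.0256 + 0.0361 + 0.0049 + 0.0324 + 0.0625 = 0.1840
B_C = 1 / 0.1840 = 5.4348
Ranking by B (broadest → narrowest): Species C (5.43) > Species B (3.16) > Species A (1.23)

Species C > Species B > Species A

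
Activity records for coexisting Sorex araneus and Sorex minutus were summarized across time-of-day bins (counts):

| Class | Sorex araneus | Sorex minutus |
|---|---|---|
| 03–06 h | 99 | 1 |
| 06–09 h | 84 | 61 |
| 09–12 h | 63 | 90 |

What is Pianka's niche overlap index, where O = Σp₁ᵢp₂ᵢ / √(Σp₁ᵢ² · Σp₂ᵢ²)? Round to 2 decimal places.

0.69

Proportions for Sorex araneus (n=246): 99/246=0.4024, 84/246=0.3415, 63/246=0.2561
Proportions for Sorex minutus (n=152): 1/152=0.0066, 61/152=0.4013, 90/152=0.5921
Σ p₁ᵢp₂ᵢ = 0.002656 + 0.137044 + 0.151637 = 0.291337
Σp_1ᵢ² = 0.4024² + 0.3415² + 0.2561² = 0.161926 + 0.116622 + 0.065587 = 0.344135
Σp_2ᵢ² = 0.0066² + 0.4013² + 0.5921² = 0.000044 + 0.161042 + 0.350582 = 0.511668
O = 0.291337 / √(0.344135 × 0.511668) = 0.291337 / 0.4196223 = 0.6943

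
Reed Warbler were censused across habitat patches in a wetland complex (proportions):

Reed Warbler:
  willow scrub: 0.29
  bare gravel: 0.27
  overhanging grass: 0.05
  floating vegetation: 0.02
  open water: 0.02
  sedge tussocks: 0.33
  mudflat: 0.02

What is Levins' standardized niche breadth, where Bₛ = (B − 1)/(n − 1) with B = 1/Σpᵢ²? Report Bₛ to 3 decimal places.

0.452

Σpᵢ² = 0.29² + 0.27² + 0.05² + 0.02² + 0.02² + 0.33² + 0.02² = 0.0841 + 0.0729 + 0.0025 + 0.0004 + 0.0004 + 0.1089 + 0.0004 = 0.2696
B = 1 / 0.2696 = 3.70920
Bₛ = (B − 1)/(n − 1) = (3.70920 − 1)/(7 − 1) = 2.70920/6 = 0.45153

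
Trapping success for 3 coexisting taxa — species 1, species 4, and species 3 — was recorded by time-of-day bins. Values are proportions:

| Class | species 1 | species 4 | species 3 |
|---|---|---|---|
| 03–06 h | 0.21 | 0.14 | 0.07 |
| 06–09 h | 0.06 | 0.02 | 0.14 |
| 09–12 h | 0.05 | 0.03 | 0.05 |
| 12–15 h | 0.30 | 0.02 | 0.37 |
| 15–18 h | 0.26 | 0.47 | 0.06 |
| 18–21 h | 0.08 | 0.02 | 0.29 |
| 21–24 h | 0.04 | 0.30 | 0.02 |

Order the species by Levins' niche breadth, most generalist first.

species 1 > species 3 > species 4

Σp_1ᵢ² = 0.21² + 0.06² + 0.05² + 0.30² + 0.26² + 0.08² + 0.04² = 0.0441 + 0.0036 + 0.0025 + 0.0900 + 0.0676 + 0.0064 + 0.0016 = 0.2158
B_1 = 1 / 0.2158 = 4.6339
Σp_4ᵢ² = 0.14² + 0.02² + 0.03² + 0.02² + 0.47² + 0.02² + 0.30² = 0.0196 + 0.0004 + 0.0009 + 0.0004 + 0.2209 + 0.0004 + 0.0900 = 0.3326
B_4 = 1 / 0.3326 = 3.0066
Σp_3ᵢ² = 0.07² + 0.14² + 0.05² + 0.37² + 0.06² + 0.29² + 0.02² = 0.0049 + 0.0196 + 0.0025 + 0.1369 + 0.0036 + 0.0841 + 0.0004 = 0.2520
B_3 = 1 / 0.2520 = 3.9683
Ranking by B (broadest → narrowest): species 1 (4.63) > species 3 (3.97) > species 4 (3.01)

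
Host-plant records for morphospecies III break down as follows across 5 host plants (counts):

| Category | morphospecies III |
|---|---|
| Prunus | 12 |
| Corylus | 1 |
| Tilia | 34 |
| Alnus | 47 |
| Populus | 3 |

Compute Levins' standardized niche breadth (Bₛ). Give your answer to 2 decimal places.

Proportions for morphospecies III (n=97): 12/97=0.1237, 1/97=0.0103, 34/97=0.3505, 47/97=0.4845, 3/97=0.0309
Σpᵢ² = 0.1237² + 0.0103² + 0.3505² + 0.4845² + 0.0309² = 0.015302 + 0.000106 + 0.122850 + 0.234740 + 0.000955 = 0.373953
B = 1 / 0.373953 = 2.6741
Bₛ = (B − 1)/(n − 1) = (2.6741 − 1)/(5 − 1) = 1.6741/4 = 0.4185

0.42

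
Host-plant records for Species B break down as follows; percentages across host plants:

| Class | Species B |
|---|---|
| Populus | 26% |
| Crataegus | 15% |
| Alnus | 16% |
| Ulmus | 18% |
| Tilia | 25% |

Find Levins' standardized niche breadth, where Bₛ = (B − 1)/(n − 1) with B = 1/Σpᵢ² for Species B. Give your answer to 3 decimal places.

0.937

Convert percentages to proportions (divide by 100).
Σpᵢ² = 0.26² + 0.15² + 0.16² + 0.18² + 0.25² = 0.0676 + 0.0225 + 0.0256 + 0.0324 + 0.0625 = 0.2106
B = 1 / 0.2106 = 4.74834
Bₛ = (B − 1)/(n − 1) = (4.74834 − 1)/(5 − 1) = 3.74834/4 = 0.93709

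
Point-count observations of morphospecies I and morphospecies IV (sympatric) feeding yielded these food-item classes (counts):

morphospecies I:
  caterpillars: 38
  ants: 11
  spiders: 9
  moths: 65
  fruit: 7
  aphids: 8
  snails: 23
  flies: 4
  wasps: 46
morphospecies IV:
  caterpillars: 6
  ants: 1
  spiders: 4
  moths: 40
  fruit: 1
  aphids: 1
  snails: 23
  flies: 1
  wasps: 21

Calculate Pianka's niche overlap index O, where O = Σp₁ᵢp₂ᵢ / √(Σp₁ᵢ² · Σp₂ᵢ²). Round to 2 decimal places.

Proportions for morphospecies I (n=211): 38/211=0.1801, 11/211=0.0521, 9/211=0.0427, 65/211=0.3081, 7/211=0.0332, 8/211=0.0379, 23/211=0.1090, 4/211=0.0190, 46/211=0.2180
Proportions for morphospecies IV (n=98): 6/98=0.0612, 1/98=0.0102, 4/98=0.0408, 40/98=0.4082, 1/98=0.0102, 1/98=0.0102, 23/98=0.2347, 1/98=0.0102, 21/98=0.2143
Σ p₁ᵢp₂ᵢ = 0.011022 + 0.000531 + 0.001742 + 0.125766 + 0.000339 + 0.000387 + 0.025582 + 0.000194 + 0.046717 = 0.212280
Σp_1ᵢ² = 0.1801² + 0.0521² + 0.0427² + 0.3081² + 0.0332² + 0.0379² + 0.1090² + 0.0190² + 0.2180² = 0.032436 + 0.002714 + 0.001823 + 0.094926 + 0.001102 + 0.001436 + 0.011881 + 0.000361 + 0.047524 = 0.194203
Σp_2ᵢ² = 0.0612² + 0.0102² + 0.0408² + 0.4082² + 0.0102² + 0.0102² + 0.2347² + 0.0102² + 0.2143² = 0.003745 + 0.000104 + 0.001665 + 0.166627 + 0.000104 + 0.000104 + 0.055084 + 0.000104 + 0.045924 = 0.273461
O = 0.212280 / √(0.194203 × 0.273461) = 0.212280 / 0.2304494 = 0.9212

0.92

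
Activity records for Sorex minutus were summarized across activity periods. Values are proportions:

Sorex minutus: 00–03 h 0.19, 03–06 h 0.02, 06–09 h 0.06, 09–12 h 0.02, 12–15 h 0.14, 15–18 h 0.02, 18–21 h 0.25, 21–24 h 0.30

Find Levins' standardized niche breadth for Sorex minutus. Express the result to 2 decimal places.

0.53

Σpᵢ² = 0.19² + 0.02² + 0.06² + 0.02² + 0.14² + 0.02² + 0.25² + 0.30² = 0.0361 + 0.0004 + 0.0036 + 0.0004 + 0.0196 + 0.0004 + 0.0625 + 0.0900 = 0.2130
B = 1 / 0.2130 = 4.6948
Bₛ = (B − 1)/(n − 1) = (4.6948 − 1)/(8 − 1) = 3.6948/7 = 0.5278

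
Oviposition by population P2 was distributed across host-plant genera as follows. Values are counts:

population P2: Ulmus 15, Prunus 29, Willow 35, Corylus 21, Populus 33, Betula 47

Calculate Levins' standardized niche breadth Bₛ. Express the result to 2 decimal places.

0.87

Proportions for population P2 (n=180): 15/180=0.0833, 29/180=0.1611, 35/180=0.1944, 21/180=0.1167, 33/180=0.1833, 47/180=0.2611
Σpᵢ² = 0.0833² + 0.1611² + 0.1944² + 0.1167² + 0.1833² + 0.2611² = 0.006939 + 0.025953 + 0.037791 + 0.013619 + 0.033599 + 0.068173 = 0.186074
B = 1 / 0.186074 = 5.3742
Bₛ = (B − 1)/(n − 1) = (5.3742 − 1)/(6 − 1) = 4.3742/5 = 0.8748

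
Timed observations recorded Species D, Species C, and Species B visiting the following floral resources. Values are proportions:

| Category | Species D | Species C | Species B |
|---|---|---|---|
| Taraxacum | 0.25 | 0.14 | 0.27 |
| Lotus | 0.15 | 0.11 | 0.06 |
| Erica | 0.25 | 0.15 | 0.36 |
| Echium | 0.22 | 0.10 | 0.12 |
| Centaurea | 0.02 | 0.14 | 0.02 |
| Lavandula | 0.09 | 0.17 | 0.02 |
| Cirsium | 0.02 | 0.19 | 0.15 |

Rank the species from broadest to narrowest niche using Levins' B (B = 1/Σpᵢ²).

Species C > Species D > Species B

Σp_Dᵢ² = 0.25² + 0.15² + 0.25² + 0.22² + 0.02² + 0.09² + 0.02² = 0.0625 + 0.0225 + 0.0625 + 0.0484 + 0.0004 + 0.0081 + 0.0004 = 0.2048
B_D = 1 / 0.2048 = 4.8828
Σp_Cᵢ² = 0.14² + 0.11² + 0.15² + 0.10² + 0.14² + 0.17² + 0.19² = 0.0196 + 0.0121 + 0.0225 + 0.0100 + 0.0196 + 0.0289 + 0.0361 = 0.1488
B_C = 1 / 0.1488 = 6.7204
Σp_Bᵢ² = 0.27² + 0.06² + 0.36² + 0.12² + 0.02² + 0.02² + 0.15² = 0.0729 + 0.0036 + 0.1296 + 0.0144 + 0.0004 + 0.0004 + 0.0225 = 0.2438
B_B = 1 / 0.2438 = 4.1017
Ranking by B (broadest → narrowest): Species C (6.72) > Species D (4.88) > Species B (4.10)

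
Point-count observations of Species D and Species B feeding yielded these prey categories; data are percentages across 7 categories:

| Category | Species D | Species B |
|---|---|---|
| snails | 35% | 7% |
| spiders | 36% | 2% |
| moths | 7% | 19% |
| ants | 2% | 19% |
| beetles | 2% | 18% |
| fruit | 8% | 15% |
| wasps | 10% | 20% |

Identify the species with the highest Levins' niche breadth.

Species B

Convert percentages to proportions (divide by 100).
Σp_Dᵢ² = 0.35² + 0.36² + 0.07² + 0.02² + 0.02² + 0.08² + 0.10² = 0.1225 + 0.1296 + 0.0049 + 0.0004 + 0.0004 + 0.0064 + 0.0100 = 0.2742
B_D = 1 / 0.2742 = 3.6470
Σp_Bᵢ² = 0.07² + 0.02² + 0.19² + 0.19² + 0.18² + 0.15² + 0.20² = 0.0049 + 0.0004 + 0.0361 + 0.0361 + 0.0324 + 0.0225 + 0.0400 = 0.1724
B_B = 1 / 0.1724 = 5.8005
Highest B → broadest niche (most generalist): Species B (B = 5.80).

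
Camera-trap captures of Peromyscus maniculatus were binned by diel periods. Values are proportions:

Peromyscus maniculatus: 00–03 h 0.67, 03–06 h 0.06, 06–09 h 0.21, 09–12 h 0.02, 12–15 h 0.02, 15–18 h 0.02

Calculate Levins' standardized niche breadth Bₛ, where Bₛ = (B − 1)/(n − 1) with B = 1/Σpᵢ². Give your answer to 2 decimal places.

Σpᵢ² = 0.67² + 0.06² + 0.21² + 0.02² + 0.02² + 0.02² = 0.4489 + 0.0036 + 0.0441 + 0.0004 + 0.0004 + 0.0004 = 0.4978
B = 1 / 0.4978 = 2.0088
Bₛ = (B − 1)/(n − 1) = (2.0088 − 1)/(6 − 1) = 1.0088/5 = 0.2018

0.20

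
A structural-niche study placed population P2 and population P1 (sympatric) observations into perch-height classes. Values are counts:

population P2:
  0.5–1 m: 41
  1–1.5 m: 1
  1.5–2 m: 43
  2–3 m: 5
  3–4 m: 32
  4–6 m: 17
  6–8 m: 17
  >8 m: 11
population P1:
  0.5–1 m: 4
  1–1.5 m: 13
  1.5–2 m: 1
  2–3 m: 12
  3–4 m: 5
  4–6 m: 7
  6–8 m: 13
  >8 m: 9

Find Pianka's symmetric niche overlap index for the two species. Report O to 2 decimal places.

Proportions for population P2 (n=167): 41/167=0.2455, 1/167=0.0060, 43/167=0.2575, 5/167=0.0299, 32/167=0.1916, 17/167=0.1018, 17/167=0.1018, 11/167=0.0659
Proportions for population P1 (n=64): 4/64=0.0625, 13/64=0.2031, 1/64=0.0156, 12/64=0.1875, 5/64=0.0781, 7/64=0.1094, 13/64=0.2031, 9/64=0.1406
Σ p₁ᵢp₂ᵢ = 0.015344 + 0.001219 + 0.004017 + 0.005606 + 0.014964 + 0.011137 + 0.020676 + 0.009266 = 0.082229
Σp_1ᵢ² = 0.2455² + 0.0060² + 0.2575² + 0.0299² + 0.1916² + 0.1018² + 0.1018² + 0.0659² = 0.060270 + 0.000036 + 0.066306 + 0.000894 + 0.036711 + 0.010363 + 0.010363 + 0.004343 = 0.189286
Σp_2ᵢ² = 0.0625² + 0.2031² + 0.0156² + 0.1875² + 0.0781² + 0.1094² + 0.2031² + 0.1406² = 0.003906 + 0.041250 + 0.000243 + 0.035156 + 0.006100 + 0.011968 + 0.041250 + 0.019768 = 0.159641
O = 0.082229 / √(0.189286 × 0.159641) = 0.082229 / 0.1738327 = 0.4730

0.47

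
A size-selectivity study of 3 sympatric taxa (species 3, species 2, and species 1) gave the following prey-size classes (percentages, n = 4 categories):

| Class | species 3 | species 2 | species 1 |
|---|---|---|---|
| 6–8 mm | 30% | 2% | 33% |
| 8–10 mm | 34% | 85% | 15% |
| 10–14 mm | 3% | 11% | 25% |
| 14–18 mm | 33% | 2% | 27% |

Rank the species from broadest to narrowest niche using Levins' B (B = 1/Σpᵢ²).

Convert percentages to proportions (divide by 100).
Σp_3ᵢ² = 0.30² + 0.34² + 0.03² + 0.33² = 0.0900 + 0.1156 + 0.0009 + 0.1089 = 0.3154
B_3 = 1 / 0.3154 = 3.1706
Σp_2ᵢ² = 0.02² + 0.85² + 0.11² + 0.02² = 0.0004 + 0.7225 + 0.0121 + 0.0004 = 0.7354
B_2 = 1 / 0.7354 = 1.3598
Σp_1ᵢ² = 0.33² + 0.15² + 0.25² + 0.27² = 0.1089 + 0.0225 + 0.0625 + 0.0729 = 0.2668
B_1 = 1 / 0.2668 = 3.7481
Ranking by B (broadest → narrowest): species 1 (3.75) > species 3 (3.17) > species 2 (1.36)

species 1 > species 3 > species 2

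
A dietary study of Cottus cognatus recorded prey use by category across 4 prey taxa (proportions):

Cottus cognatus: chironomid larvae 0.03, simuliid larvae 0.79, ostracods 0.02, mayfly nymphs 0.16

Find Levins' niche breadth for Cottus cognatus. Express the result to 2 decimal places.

Σpᵢ² = 0.03² + 0.79² + 0.02² + 0.16² = 0.0009 + 0.6241 + 0.0004 + 0.0256 = 0.6510
B = 1 / 0.6510 = 1.5361

1.54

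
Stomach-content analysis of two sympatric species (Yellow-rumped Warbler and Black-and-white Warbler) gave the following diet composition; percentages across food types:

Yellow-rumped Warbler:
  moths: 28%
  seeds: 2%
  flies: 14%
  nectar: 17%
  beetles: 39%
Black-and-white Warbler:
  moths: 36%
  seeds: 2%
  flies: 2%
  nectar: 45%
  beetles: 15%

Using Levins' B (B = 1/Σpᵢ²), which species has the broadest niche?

Convert percentages to proportions (divide by 100).
Σp_Yellᵢ² = 0.28² + 0.02² + 0.14² + 0.17² + 0.39² = 0.0784 + 0.0004 + 0.0196 + 0.0289 + 0.1521 = 0.2794
B_Yell = 1 / 0.2794 = 3.5791
Σp_Blacᵢ² = 0.36² + 0.02² + 0.02² + 0.45² + 0.15² = 0.1296 + 0.0004 + 0.0004 + 0.2025 + 0.0225 = 0.3554
B_Blac = 1 / 0.3554 = 2.8137
Highest B → broadest niche (most generalist): Yellow-rumped Warbler (B = 3.58).

Yellow-rumped Warbler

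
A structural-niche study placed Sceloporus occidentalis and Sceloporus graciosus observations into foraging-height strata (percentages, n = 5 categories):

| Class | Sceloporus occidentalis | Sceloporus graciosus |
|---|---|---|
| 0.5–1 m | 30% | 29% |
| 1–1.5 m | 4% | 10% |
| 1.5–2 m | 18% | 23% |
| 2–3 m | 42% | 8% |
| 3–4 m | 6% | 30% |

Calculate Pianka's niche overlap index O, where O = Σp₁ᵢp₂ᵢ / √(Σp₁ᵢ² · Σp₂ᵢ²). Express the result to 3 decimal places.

0.676

Convert percentages to proportions (divide by 100).
Σ p₁ᵢp₂ᵢ = 0.0870 + 0.0040 + 0.0414 + 0.0336 + 0.0180 = 0.1840
Σp_1ᵢ² = 0.30² + 0.04² + 0.18² + 0.42² + 0.06² = 0.0900 + 0.0016 + 0.0324 + 0.1764 + 0.0036 = 0.3040
Σp_2ᵢ² = 0.29² + 0.10² + 0.23² + 0.08² + 0.30² = 0.0841 + 0.0100 + 0.0529 + 0.0064 + 0.0900 = 0.2434
O = 0.1840 / √(0.3040 × 0.2434) = 0.1840 / 0.272018 = 0.67643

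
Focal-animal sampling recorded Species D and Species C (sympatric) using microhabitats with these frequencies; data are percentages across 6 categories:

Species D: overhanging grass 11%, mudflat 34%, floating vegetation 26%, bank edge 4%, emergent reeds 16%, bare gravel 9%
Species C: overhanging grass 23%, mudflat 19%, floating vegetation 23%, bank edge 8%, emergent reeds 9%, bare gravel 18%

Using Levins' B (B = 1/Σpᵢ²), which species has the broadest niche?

Convert percentages to proportions (divide by 100).
Σp_Dᵢ² = 0.11² + 0.34² + 0.26² + 0.04² + 0.16² + 0.09² = 0.0121 + 0.1156 + 0.0676 + 0.0016 + 0.0256 + 0.0081 = 0.2306
B_D = 1 / 0.2306 = 4.3365
Σp_Cᵢ² = 0.23² + 0.19² + 0.23² + 0.08² + 0.09² + 0.18² = 0.0529 + 0.0361 + 0.0529 + 0.0064 + 0.0081 + 0.0324 = 0.1888
B_C = 1 / 0.1888 = 5.2966
Highest B → broadest niche (most generalist): Species C (B = 5.30).

Species C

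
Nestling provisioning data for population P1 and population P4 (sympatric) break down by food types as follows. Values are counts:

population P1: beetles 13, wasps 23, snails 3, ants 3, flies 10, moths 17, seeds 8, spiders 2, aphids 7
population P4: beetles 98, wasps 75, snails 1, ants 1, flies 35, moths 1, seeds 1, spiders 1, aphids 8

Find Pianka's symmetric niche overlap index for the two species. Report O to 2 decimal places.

Proportions for population P1 (n=86): 13/86=0.1512, 23/86=0.2674, 3/86=0.0349, 3/86=0.0349, 10/86=0.1163, 17/86=0.1977, 8/86=0.0930, 2/86=0.0233, 7/86=0.0814
Proportions for population P4 (n=221): 98/221=0.4434, 75/221=0.3394, 1/221=0.0045, 1/221=0.0045, 35/221=0.1584, 1/221=0.0045, 1/221=0.0045, 1/221=0.0045, 8/221=0.0362
Σ p₁ᵢp₂ᵢ = 0.067042 + 0.090756 + 0.000157 + 0.000157 + 0.018422 + 0.000890 + 0.000419 + 0.000105 + 0.002947 = 0.180895
Σp_1ᵢ² = 0.1512² + 0.2674² + 0.0349² + 0.0349² + 0.1163² + 0.1977² + 0.0930² + 0.0233² + 0.0814² = 0.022861 + 0.071503 + 0.001218 + 0.001218 + 0.013526 + 0.039085 + 0.008649 + 0.000543 + 0.006626 = 0.165229
Σp_2ᵢ² = 0.4434² + 0.3394² + 0.0045² + 0.0045² + 0.1584² + 0.0045² + 0.0045² + 0.0045² + 0.0362² = 0.196604 + 0.115192 + 0.000020 + 0.000020 + 0.025091 + 0.000020 + 0.000020 + 0.000020 + 0.001310 = 0.338297
O = 0.180895 / √(0.165229 × 0.338297) = 0.180895 / 0.2364244 = 0.7651

0.77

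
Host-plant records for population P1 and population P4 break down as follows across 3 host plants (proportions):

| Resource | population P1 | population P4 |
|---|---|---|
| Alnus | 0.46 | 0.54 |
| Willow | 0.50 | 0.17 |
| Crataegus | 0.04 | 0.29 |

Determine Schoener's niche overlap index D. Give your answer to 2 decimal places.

Σ|p₁ᵢ − p₂ᵢ| = 0.08 + 0.33 + 0.25 = 0.66
D = 1 − ½ × 0.66 = 1 − 0.330 = 0.6700

0.67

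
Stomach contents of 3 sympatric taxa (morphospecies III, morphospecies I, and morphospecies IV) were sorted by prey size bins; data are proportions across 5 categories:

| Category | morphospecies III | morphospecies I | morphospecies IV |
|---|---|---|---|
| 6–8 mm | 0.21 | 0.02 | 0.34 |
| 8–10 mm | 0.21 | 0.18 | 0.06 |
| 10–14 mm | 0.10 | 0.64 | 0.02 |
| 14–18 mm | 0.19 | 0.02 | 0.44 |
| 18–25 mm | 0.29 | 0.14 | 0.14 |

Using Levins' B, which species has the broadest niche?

Σp_IIIᵢ² = 0.21² + 0.21² + 0.10² + 0.19² + 0.29² = 0.0441 + 0.0441 + 0.0100 + 0.0361 + 0.0841 = 0.2184
B_III = 1 / 0.2184 = 4.5788
Σp_Iᵢ² = 0.02² + 0.18² + 0.64² + 0.02² + 0.14² = 0.0004 + 0.0324 + 0.4096 + 0.0004 + 0.0196 = 0.4624
B_I = 1 / 0.4624 = 2.1626
Σp_IVᵢ² = 0.34² + 0.06² + 0.02² + 0.44² + 0.14² = 0.1156 + 0.0036 + 0.0004 + 0.1936 + 0.0196 = 0.3328
B_IV = 1 / 0.3328 = 3.0048
Highest B → broadest niche (most generalist): morphospecies III (B = 4.58).

morphospecies III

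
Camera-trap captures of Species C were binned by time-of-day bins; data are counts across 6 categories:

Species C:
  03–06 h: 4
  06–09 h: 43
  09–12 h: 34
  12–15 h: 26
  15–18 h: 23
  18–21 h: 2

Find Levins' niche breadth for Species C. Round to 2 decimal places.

Proportions for Species C (n=132): 4/132=0.0303, 43/132=0.3258, 34/132=0.2576, 26/132=0.1970, 23/132=0.1742, 2/132=0.0152
Σpᵢ² = 0.0303² + 0.3258² + 0.2576² + 0.1970² + 0.1742² + 0.0152² = 0.000918 + 0.106146 + 0.066358 + 0.038809 + 0.030346 + 0.000231 = 0.242808
B = 1 / 0.242808 = 4.1185

4.12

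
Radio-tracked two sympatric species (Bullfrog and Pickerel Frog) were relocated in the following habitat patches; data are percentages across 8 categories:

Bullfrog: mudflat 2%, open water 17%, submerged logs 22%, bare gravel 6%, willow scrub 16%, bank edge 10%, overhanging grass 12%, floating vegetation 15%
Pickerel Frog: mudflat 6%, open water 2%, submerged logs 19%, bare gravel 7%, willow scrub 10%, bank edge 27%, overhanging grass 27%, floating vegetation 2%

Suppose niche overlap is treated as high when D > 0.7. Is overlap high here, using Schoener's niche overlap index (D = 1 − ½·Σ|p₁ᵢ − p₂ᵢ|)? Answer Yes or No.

No

Convert percentages to proportions (divide by 100).
Σ|p₁ᵢ − p₂ᵢ| = 0.04 + 0.15 + 0.03 + 0.01 + 0.06 + 0.17 + 0.15 + 0.13 = 0.74
D = 1 − ½ × 0.74 = 1 − 0.370 = 0.6300
D = 0.6300 < 0.7 → No.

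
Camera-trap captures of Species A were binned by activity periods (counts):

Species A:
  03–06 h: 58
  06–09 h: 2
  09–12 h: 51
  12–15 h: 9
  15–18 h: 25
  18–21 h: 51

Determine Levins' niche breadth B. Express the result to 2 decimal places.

Proportions for Species A (n=196): 58/196=0.2959, 2/196=0.0102, 51/196=0.2602, 9/196=0.0459, 25/196=0.1276, 51/196=0.2602
Σpᵢ² = 0.2959² + 0.0102² + 0.2602² + 0.0459² + 0.1276² + 0.2602² = 0.087557 + 0.000104 + 0.067704 + 0.002107 + 0.016282 + 0.067704 = 0.241458
B = 1 / 0.241458 = 4.1415

4.14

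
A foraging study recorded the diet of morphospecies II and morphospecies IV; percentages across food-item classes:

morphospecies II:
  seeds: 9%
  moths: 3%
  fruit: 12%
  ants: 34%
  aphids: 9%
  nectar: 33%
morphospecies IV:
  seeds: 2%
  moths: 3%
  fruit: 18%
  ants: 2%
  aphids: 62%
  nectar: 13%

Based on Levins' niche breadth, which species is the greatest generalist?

morphospecies II

Convert percentages to proportions (divide by 100).
Σp_IIᵢ² = 0.09² + 0.03² + 0.12² + 0.34² + 0.09² + 0.33² = 0.0081 + 0.0009 + 0.0144 + 0.1156 + 0.0081 + 0.1089 = 0.2560
B_II = 1 / 0.2560 = 3.9063
Σp_IVᵢ² = 0.02² + 0.03² + 0.18² + 0.02² + 0.62² + 0.13² = 0.0004 + 0.0009 + 0.0324 + 0.0004 + 0.3844 + 0.0169 = 0.4354
B_IV = 1 / 0.4354 = 2.2967
Highest B → broadest niche (most generalist): morphospecies II (B = 3.91).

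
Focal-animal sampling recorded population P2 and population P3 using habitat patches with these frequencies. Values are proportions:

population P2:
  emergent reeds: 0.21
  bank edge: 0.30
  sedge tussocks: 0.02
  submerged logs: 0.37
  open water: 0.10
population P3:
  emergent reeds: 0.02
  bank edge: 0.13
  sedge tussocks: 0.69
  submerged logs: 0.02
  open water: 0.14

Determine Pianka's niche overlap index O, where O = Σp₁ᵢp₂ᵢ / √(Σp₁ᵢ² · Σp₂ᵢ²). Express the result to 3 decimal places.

0.206

Σ p₁ᵢp₂ᵢ = 0.0042 + 0.0390 + 0.0138 + 0.0074 + 0.0140 = 0.0784
Σp_1ᵢ² = 0.21² + 0.30² + 0.02² + 0.37² + 0.10² = 0.0441 + 0.0900 + 0.0004 + 0.1369 + 0.0100 = 0.2814
Σp_2ᵢ² = 0.02² + 0.13² + 0.69² + 0.02² + 0.14² = 0.0004 + 0.0169 + 0.4761 + 0.0004 + 0.0196 = 0.5134
O = 0.0784 / √(0.2814 × 0.5134) = 0.0784 / 0.380093 = 0.20627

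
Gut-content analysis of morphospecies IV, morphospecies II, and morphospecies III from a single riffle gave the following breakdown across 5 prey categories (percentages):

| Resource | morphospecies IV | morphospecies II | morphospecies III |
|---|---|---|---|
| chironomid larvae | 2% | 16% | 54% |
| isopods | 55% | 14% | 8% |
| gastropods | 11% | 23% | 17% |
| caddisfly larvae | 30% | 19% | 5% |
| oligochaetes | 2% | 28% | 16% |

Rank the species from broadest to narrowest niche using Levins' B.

morphospecies II > morphospecies III > morphospecies IV

Convert percentages to proportions (divide by 100).
Σp_IVᵢ² = 0.02² + 0.55² + 0.11² + 0.30² + 0.02² = 0.0004 + 0.3025 + 0.0121 + 0.0900 + 0.0004 = 0.4054
B_IV = 1 / 0.4054 = 2.4667
Σp_IIᵢ² = 0.16² + 0.14² + 0.23² + 0.19² + 0.28² = 0.0256 + 0.0196 + 0.0529 + 0.0361 + 0.0784 = 0.2126
B_II = 1 / 0.2126 = 4.7037
Σp_IIIᵢ² = 0.54² + 0.08² + 0.17² + 0.05² + 0.16² = 0.2916 + 0.0064 + 0.0289 + 0.0025 + 0.0256 = 0.3550
B_III = 1 / 0.3550 = 2.8169
Ranking by B (broadest → narrowest): morphospecies II (4.70) > morphospecies III (2.82) > morphospecies IV (2.47)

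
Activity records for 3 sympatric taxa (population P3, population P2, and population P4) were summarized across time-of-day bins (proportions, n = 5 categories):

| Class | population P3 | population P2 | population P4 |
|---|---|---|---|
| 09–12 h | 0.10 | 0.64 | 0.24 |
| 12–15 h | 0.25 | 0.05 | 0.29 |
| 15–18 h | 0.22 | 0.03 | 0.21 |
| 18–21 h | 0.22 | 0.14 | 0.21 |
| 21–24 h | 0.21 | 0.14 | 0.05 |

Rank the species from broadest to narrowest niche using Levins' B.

population P3 > population P4 > population P2

Σp_P3ᵢ² = 0.10² + 0.25² + 0.22² + 0.22² + 0.21² = 0.0100 + 0.0625 + 0.0484 + 0.0484 + 0.0441 = 0.2134
B_P3 = 1 / 0.2134 = 4.6860
Σp_P2ᵢ² = 0.64² + 0.05² + 0.03² + 0.14² + 0.14² = 0.4096 + 0.0025 + 0.0009 + 0.0196 + 0.0196 = 0.4522
B_P2 = 1 / 0.4522 = 2.2114
Σp_P4ᵢ² = 0.24² + 0.29² + 0.21² + 0.21² + 0.05² = 0.0576 + 0.0841 + 0.0441 + 0.0441 + 0.0025 = 0.2324
B_P4 = 1 / 0.2324 = 4.3029
Ranking by B (broadest → narrowest): population P3 (4.69) > population P4 (4.30) > population P2 (2.21)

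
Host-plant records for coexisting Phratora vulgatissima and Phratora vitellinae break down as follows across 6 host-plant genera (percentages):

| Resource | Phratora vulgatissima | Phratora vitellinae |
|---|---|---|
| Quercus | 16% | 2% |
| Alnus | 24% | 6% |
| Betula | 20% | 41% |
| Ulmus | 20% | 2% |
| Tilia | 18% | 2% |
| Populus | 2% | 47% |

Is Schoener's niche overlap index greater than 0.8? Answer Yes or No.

Convert percentages to proportions (divide by 100).
Σ|p₁ᵢ − p₂ᵢ| = 0.14 + 0.18 + 0.21 + 0.18 + 0.16 + 0.45 = 1.32
D = 1 − ½ × 1.32 = 1 − 0.660 = 0.3400
D = 0.3400 < 0.8 → No.

No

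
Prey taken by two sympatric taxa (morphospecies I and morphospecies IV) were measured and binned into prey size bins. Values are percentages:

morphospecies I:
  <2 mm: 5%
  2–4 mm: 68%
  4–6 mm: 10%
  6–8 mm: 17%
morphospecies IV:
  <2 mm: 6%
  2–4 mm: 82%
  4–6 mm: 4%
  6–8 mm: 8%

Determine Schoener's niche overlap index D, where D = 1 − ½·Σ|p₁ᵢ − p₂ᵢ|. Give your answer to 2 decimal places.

0.85

Convert percentages to proportions (divide by 100).
Σ|p₁ᵢ − p₂ᵢ| = 0.01 + 0.14 + 0.06 + 0.09 = 0.30
D = 1 − ½ × 0.30 = 1 − 0.150 = 0.8500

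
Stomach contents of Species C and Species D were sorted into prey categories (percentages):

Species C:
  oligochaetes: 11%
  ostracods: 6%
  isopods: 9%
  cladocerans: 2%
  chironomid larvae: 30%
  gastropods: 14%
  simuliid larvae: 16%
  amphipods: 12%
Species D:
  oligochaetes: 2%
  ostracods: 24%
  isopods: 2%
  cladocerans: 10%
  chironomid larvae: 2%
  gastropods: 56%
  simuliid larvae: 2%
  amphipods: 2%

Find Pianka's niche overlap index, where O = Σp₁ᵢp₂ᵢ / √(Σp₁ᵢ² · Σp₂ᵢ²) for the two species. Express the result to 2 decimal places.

0.43

Convert percentages to proportions (divide by 100).
Σ p₁ᵢp₂ᵢ = 0.0022 + 0.0144 + 0.0018 + 0.0020 + 0.0060 + 0.0784 + 0.0032 + 0.0024 = 0.1104
Σp_1ᵢ² = 0.11² + 0.06² + 0.09² + 0.02² + 0.30² + 0.14² + 0.16² + 0.12² = 0.0121 + 0.0036 + 0.0081 + 0.0004 + 0.0900 + 0.0196 + 0.0256 + 0.0144 = 0.1738
Σp_2ᵢ² = 0.02² + 0.24² + 0.02² + 0.10² + 0.02² + 0.56² + 0.02² + 0.02² = 0.0004 + 0.0576 + 0.0004 + 0.0100 + 0.0004 + 0.3136 + 0.0004 + 0.0004 = 0.3832
O = 0.1104 / √(0.1738 × 0.3832) = 0.1104 / 0.25807 = 0.4278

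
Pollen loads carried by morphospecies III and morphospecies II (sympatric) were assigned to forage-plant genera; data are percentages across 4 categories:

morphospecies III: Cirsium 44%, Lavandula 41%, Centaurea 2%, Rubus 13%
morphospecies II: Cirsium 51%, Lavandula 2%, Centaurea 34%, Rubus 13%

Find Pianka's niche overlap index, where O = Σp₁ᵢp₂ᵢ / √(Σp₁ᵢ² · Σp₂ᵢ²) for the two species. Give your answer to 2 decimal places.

0.66

Convert percentages to proportions (divide by 100).
Σ p₁ᵢp₂ᵢ = 0.2244 + 0.0082 + 0.0068 + 0.0169 = 0.2563
Σp_1ᵢ² = 0.44² + 0.41² + 0.02² + 0.13² = 0.1936 + 0.1681 + 0.0004 + 0.0169 = 0.3790
Σp_2ᵢ² = 0.51² + 0.02² + 0.34² + 0.13² = 0.2601 + 0.0004 + 0.1156 + 0.0169 = 0.3930
O = 0.2563 / √(0.3790 × 0.3930) = 0.2563 / 0.38594 = 0.6641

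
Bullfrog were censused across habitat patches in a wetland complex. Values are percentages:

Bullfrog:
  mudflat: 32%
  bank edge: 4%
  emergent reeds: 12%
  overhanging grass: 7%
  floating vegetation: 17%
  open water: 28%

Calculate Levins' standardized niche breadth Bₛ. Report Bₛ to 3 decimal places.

Convert percentages to proportions (divide by 100).
Σpᵢ² = 0.32² + 0.04² + 0.12² + 0.07² + 0.17² + 0.28² = 0.1024 + 0.0016 + 0.0144 + 0.0049 + 0.0289 + 0.0784 = 0.2306
B = 1 / 0.2306 = 4.33651
Bₛ = (B − 1)/(n − 1) = (4.33651 − 1)/(6 − 1) = 3.33651/5 = 0.66730

0.667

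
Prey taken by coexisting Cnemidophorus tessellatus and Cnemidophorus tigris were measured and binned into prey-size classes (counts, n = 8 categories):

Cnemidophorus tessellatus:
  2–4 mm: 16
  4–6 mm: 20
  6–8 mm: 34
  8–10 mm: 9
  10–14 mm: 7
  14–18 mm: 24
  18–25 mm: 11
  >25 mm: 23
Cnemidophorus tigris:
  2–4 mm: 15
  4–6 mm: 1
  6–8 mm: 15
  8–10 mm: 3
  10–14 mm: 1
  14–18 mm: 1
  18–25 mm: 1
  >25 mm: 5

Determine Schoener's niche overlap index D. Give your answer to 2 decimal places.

Proportions for Cnemidophorus tessellatus (n=144): 16/144=0.1111, 20/144=0.1389, 34/144=0.2361, 9/144=0.0625, 7/144=0.0486, 24/144=0.1667, 11/144=0.0764, 23/144=0.1597
Proportions for Cnemidophorus tigris (n=42): 15/42=0.3571, 1/42=0.0238, 15/42=0.3571, 3/42=0.0714, 1/42=0.0238, 1/42=0.0238, 1/42=0.0238, 5/42=0.1190
Σ|p₁ᵢ − p₂ᵢ| = 0.2460 + 0.1151 + 0.1210 + 0.0089 + 0.0248 + 0.1429 + 0.0526 + 0.0407 = 0.7520
D = 1 − ½ × 0.7520 = 1 − 0.37600 = 0.62400

0.62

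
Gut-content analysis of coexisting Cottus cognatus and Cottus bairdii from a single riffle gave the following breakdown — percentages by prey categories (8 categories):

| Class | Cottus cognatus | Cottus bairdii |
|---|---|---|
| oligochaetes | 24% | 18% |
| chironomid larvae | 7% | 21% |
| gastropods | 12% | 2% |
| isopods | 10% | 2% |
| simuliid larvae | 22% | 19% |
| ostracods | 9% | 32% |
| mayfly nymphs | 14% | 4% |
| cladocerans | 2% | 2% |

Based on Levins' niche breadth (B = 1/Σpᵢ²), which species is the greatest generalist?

Convert percentages to proportions (divide by 100).
Σp_cognᵢ² = 0.24² + 0.07² + 0.12² + 0.10² + 0.22² + 0.09² + 0.14² + 0.02² = 0.0576 + 0.0049 + 0.0144 + 0.0100 + 0.0484 + 0.0081 + 0.0196 + 0.0004 = 0.1634
B_cogn = 1 / 0.1634 = 6.1200
Σp_bairᵢ² = 0.18² + 0.21² + 0.02² + 0.02² + 0.19² + 0.32² + 0.04² + 0.02² = 0.0324 + 0.0441 + 0.0004 + 0.0004 + 0.0361 + 0.1024 + 0.0016 + 0.0004 = 0.2178
B_bair = 1 / 0.2178 = 4.5914
Highest B → broadest niche (most generalist): Cottus cognatus (B = 6.12).

Cottus cognatus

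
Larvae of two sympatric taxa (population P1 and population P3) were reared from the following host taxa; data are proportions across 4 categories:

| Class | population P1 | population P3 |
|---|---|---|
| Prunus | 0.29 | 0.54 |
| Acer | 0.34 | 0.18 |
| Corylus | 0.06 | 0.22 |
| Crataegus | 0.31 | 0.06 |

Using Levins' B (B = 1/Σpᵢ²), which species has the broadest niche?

Σp_P1ᵢ² = 0.29² + 0.34² + 0.06² + 0.31² = 0.0841 + 0.1156 + 0.0036 + 0.0961 = 0.2994
B_P1 = 1 / 0.2994 = 3.3400
Σp_P3ᵢ² = 0.54² + 0.18² + 0.22² + 0.06² = 0.2916 + 0.0324 + 0.0484 + 0.0036 = 0.3760
B_P3 = 1 / 0.3760 = 2.6596
Highest B → broadest niche (most generalist): population P1 (B = 3.34).

population P1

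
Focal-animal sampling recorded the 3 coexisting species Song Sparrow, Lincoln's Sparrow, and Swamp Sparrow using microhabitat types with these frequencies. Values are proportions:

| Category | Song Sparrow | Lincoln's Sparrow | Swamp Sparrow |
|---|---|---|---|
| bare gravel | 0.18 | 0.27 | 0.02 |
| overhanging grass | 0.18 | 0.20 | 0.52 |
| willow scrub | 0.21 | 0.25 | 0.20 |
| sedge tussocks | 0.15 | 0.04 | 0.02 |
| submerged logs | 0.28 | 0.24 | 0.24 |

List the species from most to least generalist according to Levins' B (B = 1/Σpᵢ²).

Σp_Songᵢ² = 0.18² + 0.18² + 0.21² + 0.15² + 0.28² = 0.0324 + 0.0324 + 0.0441 + 0.0225 + 0.0784 = 0.2098
B_Song = 1 / 0.2098 = 4.7664
Σp_Lincᵢ² = 0.27² + 0.20² + 0.25² + 0.04² + 0.24² = 0.0729 + 0.0400 + 0.0625 + 0.0016 + 0.0576 = 0.2346
B_Linc = 1 / 0.2346 = 4.2626
Σp_Swamᵢ² = 0.02² + 0.52² + 0.20² + 0.02² + 0.24² = 0.0004 + 0.2704 + 0.0400 + 0.0004 + 0.0576 = 0.3688
B_Swam = 1 / 0.3688 = 2.7115
Ranking by B (broadest → narrowest): Song Sparrow (4.77) > Lincoln's Sparrow (4.26) > Swamp Sparrow (2.71)

Song Sparrow > Lincoln's Sparrow > Swamp Sparrow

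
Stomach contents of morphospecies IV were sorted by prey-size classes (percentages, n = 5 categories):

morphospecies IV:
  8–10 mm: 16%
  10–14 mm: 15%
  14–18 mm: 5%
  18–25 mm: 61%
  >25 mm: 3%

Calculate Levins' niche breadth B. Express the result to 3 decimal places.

Convert percentages to proportions (divide by 100).
Σpᵢ² = 0.16² + 0.15² + 0.05² + 0.61² + 0.03² = 0.0256 + 0.0225 + 0.0025 + 0.3721 + 0.0009 = 0.4236
B = 1 / 0.4236 = 2.36072

2.361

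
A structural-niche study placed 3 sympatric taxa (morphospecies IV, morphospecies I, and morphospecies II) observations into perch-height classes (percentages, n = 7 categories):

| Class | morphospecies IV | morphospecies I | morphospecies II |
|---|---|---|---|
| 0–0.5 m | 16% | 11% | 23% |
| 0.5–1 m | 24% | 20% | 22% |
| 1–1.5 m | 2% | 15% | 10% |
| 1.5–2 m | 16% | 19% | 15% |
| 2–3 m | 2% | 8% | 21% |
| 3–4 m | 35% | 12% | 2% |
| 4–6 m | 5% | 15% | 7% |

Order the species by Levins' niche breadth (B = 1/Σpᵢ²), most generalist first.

Convert percentages to proportions (divide by 100).
Σp_IVᵢ² = 0.16² + 0.24² + 0.02² + 0.16² + 0.02² + 0.35² + 0.05² = 0.0256 + 0.0576 + 0.0004 + 0.0256 + 0.0004 + 0.1225 + 0.0025 = 0.2346
B_IV = 1 / 0.2346 = 4.2626
Σp_Iᵢ² = 0.11² + 0.20² + 0.15² + 0.19² + 0.08² + 0.12² + 0.15² = 0.0121 + 0.0400 + 0.0225 + 0.0361 + 0.0064 + 0.0144 + 0.0225 = 0.1540
B_I = 1 / 0.1540 = 6.4935
Σp_IIᵢ² = 0.23² + 0.22² + 0.10² + 0.15² + 0.21² + 0.02² + 0.07² = 0.0529 + 0.0484 + 0.0100 + 0.0225 + 0.0441 + 0.0004 + 0.0049 = 0.1832
B_II = 1 / 0.1832 = 5.4585
Ranking by B (broadest → narrowest): morphospecies I (6.49) > morphospecies II (5.46) > morphospecies IV (4.26)

morphospecies I > morphospecies II > morphospecies IV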